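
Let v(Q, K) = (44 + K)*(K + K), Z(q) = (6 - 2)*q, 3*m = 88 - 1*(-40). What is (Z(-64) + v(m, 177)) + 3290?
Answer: 81268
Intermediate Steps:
m = 128/3 (m = (88 - 1*(-40))/3 = (88 + 40)/3 = (⅓)*128 = 128/3 ≈ 42.667)
Z(q) = 4*q
v(Q, K) = 2*K*(44 + K) (v(Q, K) = (44 + K)*(2*K) = 2*K*(44 + K))
(Z(-64) + v(m, 177)) + 3290 = (4*(-64) + 2*177*(44 + 177)) + 3290 = (-256 + 2*177*221) + 3290 = (-256 + 78234) + 3290 = 77978 + 3290 = 81268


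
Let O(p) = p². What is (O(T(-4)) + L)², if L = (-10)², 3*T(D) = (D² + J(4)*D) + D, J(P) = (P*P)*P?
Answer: 3652510096/81 ≈ 4.5093e+7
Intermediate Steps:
J(P) = P³ (J(P) = P²*P = P³)
T(D) = D²/3 + 65*D/3 (T(D) = ((D² + 4³*D) + D)/3 = ((D² + 64*D) + D)/3 = (D² + 65*D)/3 = D²/3 + 65*D/3)
L = 100
(O(T(-4)) + L)² = (((⅓)*(-4)*(65 - 4))² + 100)² = (((⅓)*(-4)*61)² + 100)² = ((-244/3)² + 100)² = (59536/9 + 100)² = (60436/9)² = 3652510096/81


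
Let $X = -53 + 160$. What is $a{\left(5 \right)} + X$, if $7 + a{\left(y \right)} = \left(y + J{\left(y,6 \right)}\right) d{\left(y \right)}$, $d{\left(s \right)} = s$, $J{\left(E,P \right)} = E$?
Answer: $150$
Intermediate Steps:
$a{\left(y \right)} = -7 + 2 y^{2}$ ($a{\left(y \right)} = -7 + \left(y + y\right) y = -7 + 2 y y = -7 + 2 y^{2}$)
$X = 107$
$a{\left(5 \right)} + X = \left(-7 + 2 \cdot 5^{2}\right) + 107 = \left(-7 + 2 \cdot 25\right) + 107 = \left(-7 + 50\right) + 107 = 43 + 107 = 150$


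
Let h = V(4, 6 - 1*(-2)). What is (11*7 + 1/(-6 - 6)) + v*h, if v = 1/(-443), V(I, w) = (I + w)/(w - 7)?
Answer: 408745/5316 ≈ 76.890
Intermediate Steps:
V(I, w) = (I + w)/(-7 + w)
v = -1/443 ≈ -0.0022573
h = 12 (h = (4 + (6 - 1*(-2)))/(-7 + (6 - 1*(-2))) = (4 + (6 + 2))/(-7 + (6 + 2)) = (4 + 8)/(-7 + 8) = 12/1 = 1*12 = 12)
(11*7 + 1/(-6 - 6)) + v*h = (11*7 + 1/(-6 - 6)) - 1/443*12 = (77 + 1/(-12)) - 12/443 = (77 - 1/12) - 12/443 = 923/12 - 12/443 = 408745/5316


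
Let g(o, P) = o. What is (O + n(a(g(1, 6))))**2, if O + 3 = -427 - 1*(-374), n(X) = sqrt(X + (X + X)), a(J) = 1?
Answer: (56 - sqrt(3))**2 ≈ 2945.0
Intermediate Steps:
n(X) = sqrt(3)*sqrt(X) (n(X) = sqrt(X + 2*X) = sqrt(3*X) = sqrt(3)*sqrt(X))
O = -56 (O = -3 + (-427 - 1*(-374)) = -3 + (-427 + 374) = -3 - 53 = -56)
(O + n(a(g(1, 6))))**2 = (-56 + sqrt(3)*sqrt(1))**2 = (-56 + sqrt(3)*1)**2 = (-56 + sqrt(3))**2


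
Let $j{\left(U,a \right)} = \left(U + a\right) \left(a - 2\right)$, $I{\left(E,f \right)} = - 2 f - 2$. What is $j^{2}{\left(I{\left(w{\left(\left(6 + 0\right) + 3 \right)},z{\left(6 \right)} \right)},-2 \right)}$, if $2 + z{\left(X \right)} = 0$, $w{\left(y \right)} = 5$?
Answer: $0$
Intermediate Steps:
$z{\left(X \right)} = -2$ ($z{\left(X \right)} = -2 + 0 = -2$)
$I{\left(E,f \right)} = -2 - 2 f$
$j{\left(U,a \right)} = \left(-2 + a\right) \left(U + a\right)$ ($j{\left(U,a \right)} = \left(U + a\right) \left(-2 + a\right) = \left(-2 + a\right) \left(U + a\right)$)
$j^{2}{\left(I{\left(w{\left(\left(6 + 0\right) + 3 \right)},z{\left(6 \right)} \right)},-2 \right)} = \left(\left(-2\right)^{2} - 2 \left(-2 - -4\right) - -4 + \left(-2 - -4\right) \left(-2\right)\right)^{2} = \left(4 - 2 \left(-2 + 4\right) + 4 + \left(-2 + 4\right) \left(-2\right)\right)^{2} = \left(4 - 4 + 4 + 2 \left(-2\right)\right)^{2} = \left(4 - 4 + 4 - 4\right)^{2} = 0^{2} = 0$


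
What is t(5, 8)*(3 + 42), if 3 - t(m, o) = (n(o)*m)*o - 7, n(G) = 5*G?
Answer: -71550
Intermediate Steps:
t(m, o) = 10 - 5*m*o**2 (t(m, o) = 3 - (((5*o)*m)*o - 7) = 3 - ((5*m*o)*o - 7) = 3 - (5*m*o**2 - 7) = 3 - (-7 + 5*m*o**2) = 3 + (7 - 5*m*o**2) = 10 - 5*m*o**2)
t(5, 8)*(3 + 42) = (10 - 5*5*8**2)*(3 + 42) = (10 - 5*5*64)*45 = (10 - 1600)*45 = -1590*45 = -71550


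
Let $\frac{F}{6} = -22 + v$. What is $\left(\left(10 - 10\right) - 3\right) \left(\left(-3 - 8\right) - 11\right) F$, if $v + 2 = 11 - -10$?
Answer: $-1188$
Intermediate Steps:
$v = 19$ ($v = -2 + \left(11 - -10\right) = -2 + \left(11 + 10\right) = -2 + 21 = 19$)
$F = -18$ ($F = 6 \left(-22 + 19\right) = 6 \left(-3\right) = -18$)
$\left(\left(10 - 10\right) - 3\right) \left(\left(-3 - 8\right) - 11\right) F = \left(\left(10 - 10\right) - 3\right) \left(\left(-3 - 8\right) - 11\right) \left(-18\right) = \left(0 - 3\right) \left(-11 - 11\right) \left(-18\right) = \left(0 - 3\right) \left(-22\right) \left(-18\right) = \left(-3\right) \left(-22\right) \left(-18\right) = 66 \left(-18\right) = -1188$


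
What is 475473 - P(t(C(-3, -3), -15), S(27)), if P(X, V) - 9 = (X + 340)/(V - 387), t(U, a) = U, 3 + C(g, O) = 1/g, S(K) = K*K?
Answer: 243912527/513 ≈ 4.7546e+5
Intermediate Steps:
S(K) = K**2
C(g, O) = -3 + 1/g
P(X, V) = 9 + (340 + X)/(-387 + V) (P(X, V) = 9 + (X + 340)/(V - 387) = 9 + (340 + X)/(-387 + V))
475473 - P(t(C(-3, -3), -15), S(27)) = 475473 - (-3143 + (-3 + 1/(-3)) + 9*27**2)/(-387 + 27**2) = 475473 - (-3143 + (-3 - 1/3) + 9*729)/(-387 + 729) = 475473 - (-3143 - 10/3 + 6561)/342 = 475473 - 10244/(342*3) = 475473 - 1*5122/513 = 475473 - 5122/513 = 243912527/513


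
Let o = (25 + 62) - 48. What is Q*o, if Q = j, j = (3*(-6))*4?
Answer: -2808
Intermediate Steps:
o = 39 (o = 87 - 48 = 39)
j = -72 (j = -18*4 = -72)
Q = -72
Q*o = -72*39 = -2808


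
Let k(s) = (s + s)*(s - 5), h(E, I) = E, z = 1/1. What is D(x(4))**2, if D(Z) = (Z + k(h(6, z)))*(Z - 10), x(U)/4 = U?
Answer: 28224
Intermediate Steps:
z = 1 (z = 1*1 = 1)
k(s) = 2*s*(-5 + s) (k(s) = (2*s)*(-5 + s) = 2*s*(-5 + s))
x(U) = 4*U
D(Z) = (-10 + Z)*(12 + Z) (D(Z) = (Z + 2*6*(-5 + 6))*(Z - 10) = (Z + 2*6*1)*(-10 + Z) = (Z + 12)*(-10 + Z) = (12 + Z)*(-10 + Z) = (-10 + Z)*(12 + Z))
D(x(4))**2 = (-120 + (4*4)**2 + 2*(4*4))**2 = (-120 + 16**2 + 2*16)**2 = (-120 + 256 + 32)**2 = 168**2 = 28224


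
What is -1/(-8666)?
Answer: 1/8666 ≈ 0.00011539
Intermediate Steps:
-1/(-8666) = -1*(-1/8666) = 1/8666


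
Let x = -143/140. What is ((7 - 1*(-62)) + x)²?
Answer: 90573289/19600 ≈ 4621.1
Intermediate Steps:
x = -143/140 (x = -143*1/140 = -143/140 ≈ -1.0214)
((7 - 1*(-62)) + x)² = ((7 - 1*(-62)) - 143/140)² = ((7 + 62) - 143/140)² = (69 - 143/140)² = (9517/140)² = 90573289/19600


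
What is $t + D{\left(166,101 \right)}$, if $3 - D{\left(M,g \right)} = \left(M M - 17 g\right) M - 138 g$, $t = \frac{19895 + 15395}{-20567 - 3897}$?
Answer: $- \frac{52295890901}{12232} \approx -4.2753 \cdot 10^{6}$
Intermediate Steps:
$t = - \frac{17645}{12232}$ ($t = \frac{35290}{-24464} = 35290 \left(- \frac{1}{24464}\right) = - \frac{17645}{12232} \approx -1.4425$)
$D{\left(M,g \right)} = 3 + 138 g - M \left(M^{2} - 17 g\right)$ ($D{\left(M,g \right)} = 3 - \left(\left(M M - 17 g\right) M - 138 g\right) = 3 - \left(\left(M^{2} - 17 g\right) M - 138 g\right) = 3 - \left(M \left(M^{2} - 17 g\right) - 138 g\right) = 3 - \left(- 138 g + M \left(M^{2} - 17 g\right)\right) = 3 + 138 g - M \left(M^{2} - 17 g\right)$)
$t + D{\left(166,101 \right)} = - \frac{17645}{12232} + \left(3 - 166^{3} + 138 \cdot 101 + 17 \cdot 166 \cdot 101\right) = - \frac{17645}{12232} + \left(3 - 4574296 + 13938 + 285022\right) = - \frac{17645}{12232} - 4275333 = - \frac{52295890901}{12232}$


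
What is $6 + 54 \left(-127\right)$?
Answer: $-6852$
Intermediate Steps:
$6 + 54 \left(-127\right) = 6 - 6858 = -6852$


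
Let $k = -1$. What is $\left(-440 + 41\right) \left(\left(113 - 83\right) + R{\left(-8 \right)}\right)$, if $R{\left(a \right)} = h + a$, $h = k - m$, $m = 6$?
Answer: $-5985$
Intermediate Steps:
$h = -7$ ($h = -1 - 6 = -7$)
$R{\left(a \right)} = -7 + a$
$\left(-440 + 41\right) \left(\left(113 - 83\right) + R{\left(-8 \right)}\right) = \left(-440 + 41\right) \left(\left(113 - 83\right) - 15\right) = - 399 \left(30 - 15\right) = \left(-399\right) 15 = -5985$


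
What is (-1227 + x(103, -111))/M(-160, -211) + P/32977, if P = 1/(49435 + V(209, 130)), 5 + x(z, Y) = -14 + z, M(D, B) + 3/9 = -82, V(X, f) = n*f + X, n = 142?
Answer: 7701073170079/554728805176 ≈ 13.883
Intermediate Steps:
V(X, f) = X + 142*f (V(X, f) = 142*f + X = X + 142*f)
M(D, B) = -247/3 (M(D, B) = -1/3 - 82 = -247/3)
x(z, Y) = -19 + z (x(z, Y) = -5 + (-14 + z) = -19 + z)
P = 1/68104 (P = 1/(49435 + (209 + 142*130)) = 1/(49435 + (209 + 18460)) = 1/(49435 + 18669) = 1/68104 ≈ 1.4683e-5)
(-1227 + x(103, -111))/M(-160, -211) + P/32977 = (-1227 + (-19 + 103))/(-247/3) + (1/68104)/32977 = (-1227 + 84)*(-3/247) + (1/68104)*(1/32977) = -1143*(-3/247) + 1/2245865608 = 3429/247 + 1/2245865608 = 7701073170079/554728805176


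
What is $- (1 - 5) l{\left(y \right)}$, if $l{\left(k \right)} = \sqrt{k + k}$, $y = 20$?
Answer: $8 \sqrt{10} \approx 25.298$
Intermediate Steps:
$l{\left(k \right)} = \sqrt{2} \sqrt{k}$ ($l{\left(k \right)} = \sqrt{2 k} = \sqrt{2} \sqrt{k}$)
$- (1 - 5) l{\left(y \right)} = - (1 - 5) \sqrt{2} \sqrt{20} = \left(-1\right) \left(-4\right) \sqrt{2} \cdot 2 \sqrt{5} = 4 \cdot 2 \sqrt{10} = 8 \sqrt{10}$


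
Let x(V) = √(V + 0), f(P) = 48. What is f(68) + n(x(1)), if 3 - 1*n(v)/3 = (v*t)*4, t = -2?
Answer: 81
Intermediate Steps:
x(V) = √V
n(v) = 9 + 24*v (n(v) = 9 - 3*v*(-2)*4 = 9 - 3*(-2*v)*4 = 9 - (-24)*v = 9 + 24*v)
f(68) + n(x(1)) = 48 + (9 + 24*√1) = 48 + (9 + 24*1) = 48 + (9 + 24) = 48 + 33 = 81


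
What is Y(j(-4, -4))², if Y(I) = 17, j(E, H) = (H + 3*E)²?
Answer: 289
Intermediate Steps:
Y(j(-4, -4))² = 17² = 289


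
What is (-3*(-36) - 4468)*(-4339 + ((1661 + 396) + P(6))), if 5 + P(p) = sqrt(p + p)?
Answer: 9971320 - 8720*sqrt(3) ≈ 9.9562e+6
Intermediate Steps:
P(p) = -5 + sqrt(2)*sqrt(p) (P(p) = -5 + sqrt(p + p) = -5 + sqrt(2*p) = -5 + sqrt(2)*sqrt(p))
(-3*(-36) - 4468)*(-4339 + ((1661 + 396) + P(6))) = (-3*(-36) - 4468)*(-4339 + ((1661 + 396) + (-5 + sqrt(2)*sqrt(6)))) = (108 - 4468)*(-4339 + (2057 + (-5 + 2*sqrt(3)))) = -4360*(-4339 + (2052 + 2*sqrt(3))) = -4360*(-2287 + 2*sqrt(3)) = 9971320 - 8720*sqrt(3)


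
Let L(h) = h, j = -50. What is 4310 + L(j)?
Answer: 4260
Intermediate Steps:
4310 + L(j) = 4310 - 50 = 4260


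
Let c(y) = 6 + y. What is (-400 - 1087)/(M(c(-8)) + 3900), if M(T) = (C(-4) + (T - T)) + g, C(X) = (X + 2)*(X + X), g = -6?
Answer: -1487/3910 ≈ -0.38031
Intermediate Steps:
C(X) = 2*X*(2 + X) (C(X) = (2 + X)*(2*X) = 2*X*(2 + X))
M(T) = 10 (M(T) = (2*(-4)*(2 - 4) + (T - T)) - 6 = (2*(-4)*(-2) + 0) - 6 = (16 + 0) - 6 = 16 - 6 = 10)
(-400 - 1087)/(M(c(-8)) + 3900) = (-400 - 1087)/(10 + 3900) = -1487/3910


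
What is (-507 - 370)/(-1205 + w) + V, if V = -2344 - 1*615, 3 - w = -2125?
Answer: -2732034/923 ≈ -2959.9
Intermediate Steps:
w = 2128 (w = 3 - 1*(-2125) = 3 + 2125 = 2128)
V = -2959 (V = -2344 - 615 = -2959)
(-507 - 370)/(-1205 + w) + V = (-507 - 370)/(-1205 + 2128) - 2959 = -877/923 - 2959 = -2732034/923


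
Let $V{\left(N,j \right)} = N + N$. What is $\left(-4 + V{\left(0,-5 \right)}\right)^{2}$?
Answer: $16$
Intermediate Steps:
$V{\left(N,j \right)} = 2 N$
$\left(-4 + V{\left(0,-5 \right)}\right)^{2} = \left(-4 + 2 \cdot 0\right)^{2} = \left(-4 + 0\right)^{2} = \left(-4\right)^{2} = 16$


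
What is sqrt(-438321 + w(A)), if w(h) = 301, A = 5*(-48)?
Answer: 22*I*sqrt(905) ≈ 661.83*I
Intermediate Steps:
A = -240
sqrt(-438321 + w(A)) = sqrt(-438321 + 301) = sqrt(-438020) = 22*I*sqrt(905)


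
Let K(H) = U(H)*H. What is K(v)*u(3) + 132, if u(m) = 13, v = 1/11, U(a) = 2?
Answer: 1478/11 ≈ 134.36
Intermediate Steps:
v = 1/11 ≈ 0.090909
K(H) = 2*H
K(v)*u(3) + 132 = (2*(1/11))*13 + 132 = (2/11)*13 + 132 = 26/11 + 132 = 1478/11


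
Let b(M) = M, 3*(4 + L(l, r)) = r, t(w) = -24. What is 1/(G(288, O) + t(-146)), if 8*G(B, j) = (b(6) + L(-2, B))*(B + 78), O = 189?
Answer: 2/8919 ≈ 0.00022424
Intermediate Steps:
L(l, r) = -4 + r/3
G(B, j) = (2 + B/3)*(78 + B)/8 (G(B, j) = ((6 + (-4 + B/3))*(B + 78))/8 = ((2 + B/3)*(78 + B))/8 = (2 + B/3)*(78 + B)/8)
1/(G(288, O) + t(-146)) = 1/((39/2 + (1/24)*288**2 + (7/2)*288) - 24) = 1/((39/2 + (1/24)*82944 + 1008) - 24) = 1/((39/2 + 3456 + 1008) - 24) = 1/(8967/2 - 24) = 1/(8919/2) = 2/8919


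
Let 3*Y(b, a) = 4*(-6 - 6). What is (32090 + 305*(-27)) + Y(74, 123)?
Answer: 23839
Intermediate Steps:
Y(b, a) = -16 (Y(b, a) = (4*(-6 - 6))/3 = (4*(-12))/3 = (1/3)*(-48) = -16)
(32090 + 305*(-27)) + Y(74, 123) = (32090 + 305*(-27)) - 16 = (32090 - 8235) - 16 = 23855 - 16 = 23839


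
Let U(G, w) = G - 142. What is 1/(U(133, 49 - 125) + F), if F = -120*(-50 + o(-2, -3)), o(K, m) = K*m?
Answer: 1/5271 ≈ 0.00018972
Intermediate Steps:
U(G, w) = -142 + G
F = 5280 (F = -120*(-50 - 2*(-3)) = -120*(-50 + 6) = -120*(-44) = 5280)
1/(U(133, 49 - 125) + F) = 1/((-142 + 133) + 5280) = 1/(-9 + 5280) = 1/5271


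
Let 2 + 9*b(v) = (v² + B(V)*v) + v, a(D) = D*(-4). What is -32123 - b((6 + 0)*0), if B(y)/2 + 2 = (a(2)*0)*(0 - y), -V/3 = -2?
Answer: -289105/9 ≈ -32123.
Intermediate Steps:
V = 6 (V = -3*(-2) = 6)
a(D) = -4*D
B(y) = -4 (B(y) = -4 + 2*((-4*2*0)*(0 - y)) = -4 + 2*((-8*0)*(-y)) = -4 + 2*(0*(-y)) = -4 + 2*0 = -4 + 0 = -4)
b(v) = -2/9 - v/3 + v²/9 (b(v) = -2/9 + ((v² - 4*v) + v)/9 = -2/9 + (v² - 3*v)/9 = -2/9 + (-v/3 + v²/9) = -2/9 - v/3 + v²/9)
-32123 - b((6 + 0)*0) = -32123 - (-2/9 - (6 + 0)*0/3 + ((6 + 0)*0)²/9) = -32123 - (-2/9 - 2*0 + (6*0)²/9) = -32123 - (-2/9 - ⅓*0 + (⅑)*0²) = -32123 - (-2/9 + 0 + (⅑)*0) = -32123 - (-2/9 + 0 + 0) = -32123 - 1*(-2/9) = -32123 + 2/9 = -289105/9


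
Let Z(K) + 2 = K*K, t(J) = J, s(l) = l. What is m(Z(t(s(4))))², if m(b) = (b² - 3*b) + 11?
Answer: 27225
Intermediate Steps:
Z(K) = -2 + K² (Z(K) = -2 + K*K = -2 + K²)
m(b) = 11 + b² - 3*b
m(Z(t(s(4))))² = (11 + (-2 + 4²)² - 3*(-2 + 4²))² = (11 + (-2 + 16)² - 3*(-2 + 16))² = (11 + 14² - 3*14)² = (11 + 196 - 42)² = 165² = 27225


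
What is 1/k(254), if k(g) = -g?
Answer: -1/254 ≈ -0.0039370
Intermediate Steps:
1/k(254) = 1/(-1*254) = 1/(-254) = -1/254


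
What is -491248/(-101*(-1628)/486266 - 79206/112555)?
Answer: 305532082299980/227363537 ≈ 1.3438e+6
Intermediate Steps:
-491248/(-101*(-1628)/486266 - 79206/112555) = -491248/(164428*(1/486266) - 79206*1/112555) = -491248/(7474/22103 - 79206/112555) = -491248/(-909454148/2487803165) = -491248*(-2487803165/909454148) = 305532082299980/227363537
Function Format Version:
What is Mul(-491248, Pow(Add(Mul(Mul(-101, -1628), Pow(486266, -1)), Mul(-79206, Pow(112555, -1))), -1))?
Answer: Rational(305532082299980, 227363537) ≈ 1.3438e+6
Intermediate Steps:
Mul(-491248, Pow(Add(Mul(Mul(-101, -1628), Pow(486266, -1)), Mul(-79206, Pow(112555, -1))), -1)) = Mul(-491248, Pow(Add(Mul(164428, Rational(1, 486266)), Mul(-79206, Rational(1, 112555))), -1)) = Mul(-491248, Pow(Add(Rational(7474, 22103), Rational(-79206, 112555)), -1)) = Mul(-491248, Pow(Rational(-909454148, 2487803165), -1)) = Mul(-491248, Rational(-2487803165, 909454148)) = Rational(305532082299980, 227363537)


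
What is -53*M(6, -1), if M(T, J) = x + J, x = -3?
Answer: 212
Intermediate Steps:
M(T, J) = -3 + J
-53*M(6, -1) = -53*(-3 - 1) = -53*(-4) = 212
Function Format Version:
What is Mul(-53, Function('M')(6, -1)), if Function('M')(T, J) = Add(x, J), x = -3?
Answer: 212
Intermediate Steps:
Function('M')(T, J) = Add(-3, J)
Mul(-53, Function('M')(6, -1)) = Mul(-53, Add(-3, -1)) = Mul(-53, -4) = 212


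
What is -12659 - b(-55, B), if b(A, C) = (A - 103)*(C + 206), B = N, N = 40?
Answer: 26209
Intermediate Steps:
B = 40
b(A, C) = (-103 + A)*(206 + C)
-12659 - b(-55, B) = -12659 - (-21218 - 103*40 + 206*(-55) - 55*40) = -12659 - (-21218 - 4120 - 11330 - 2200) = -12659 - 1*(-38868) = -12659 + 38868 = 26209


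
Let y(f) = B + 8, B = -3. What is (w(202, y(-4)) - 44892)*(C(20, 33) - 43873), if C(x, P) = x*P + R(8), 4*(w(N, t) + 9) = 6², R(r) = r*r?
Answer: 1937044908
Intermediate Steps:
y(f) = 5 (y(f) = -3 + 8 = 5)
R(r) = r²
w(N, t) = 0 (w(N, t) = -9 + (¼)*6² = -9 + (¼)*36 = -9 + 9 = 0)
C(x, P) = 64 + P*x (C(x, P) = x*P + 8² = P*x + 64 = 64 + P*x)
(w(202, y(-4)) - 44892)*(C(20, 33) - 43873) = (0 - 44892)*((64 + 33*20) - 43873) = -44892*((64 + 660) - 43873) = -44892*(724 - 43873) = -44892*(-43149) = 1937044908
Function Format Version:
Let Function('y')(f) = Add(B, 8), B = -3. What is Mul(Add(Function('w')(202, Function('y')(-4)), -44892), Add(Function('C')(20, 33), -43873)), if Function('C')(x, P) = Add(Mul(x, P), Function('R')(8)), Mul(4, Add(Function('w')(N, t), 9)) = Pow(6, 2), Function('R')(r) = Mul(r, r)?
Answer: 1937044908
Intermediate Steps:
Function('y')(f) = 5 (Function('y')(f) = Add(-3, 8) = 5)
Function('R')(r) = Pow(r, 2)
Function('w')(N, t) = 0 (Function('w')(N, t) = Add(-9, Mul(Rational(1, 4), Pow(6, 2))) = Add(-9, Mul(Rational(1, 4), 36)) = Add(-9, 9) = 0)
Function('C')(x, P) = Add(64, Mul(P, x)) (Function('C')(x, P) = Add(Mul(x, P), Pow(8, 2)) = Add(Mul(P, x), 64) = Add(64, Mul(P, x)))
Mul(Add(Function('w')(202, Function('y')(-4)), -44892), Add(Function('C')(20, 33), -43873)) = Mul(Add(0, -44892), Add(Add(64, Mul(33, 20)), -43873)) = Mul(-44892, Add(Add(64, 660), -43873)) = Mul(-44892, Add(724, -43873)) = Mul(-44892, -43149) = 1937044908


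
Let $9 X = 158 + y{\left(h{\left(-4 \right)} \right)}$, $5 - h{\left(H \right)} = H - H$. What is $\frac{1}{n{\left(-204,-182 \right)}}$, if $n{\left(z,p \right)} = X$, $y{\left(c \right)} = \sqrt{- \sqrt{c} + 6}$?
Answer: $\frac{1}{\frac{158}{9} + \frac{\sqrt{6 - \sqrt{5}}}{9}} \approx 0.056271$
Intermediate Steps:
$h{\left(H \right)} = 5$ ($h{\left(H \right)} = 5 - \left(H - H\right) = 5 - 0 = 5 + 0 = 5$)
$y{\left(c \right)} = \sqrt{6 - \sqrt{c}}$
$X = \frac{158}{9} + \frac{\sqrt{6 - \sqrt{5}}}{9}$ ($X = \frac{158 + \sqrt{6 - \sqrt{5}}}{9} = \frac{158}{9} + \frac{\sqrt{6 - \sqrt{5}}}{9} \approx 17.771$)
$n{\left(z,p \right)} = \frac{158}{9} + \frac{\sqrt{6 - \sqrt{5}}}{9}$
$\frac{1}{n{\left(-204,-182 \right)}} = \frac{1}{\frac{158}{9} + \frac{\sqrt{6 - \sqrt{5}}}{9}}$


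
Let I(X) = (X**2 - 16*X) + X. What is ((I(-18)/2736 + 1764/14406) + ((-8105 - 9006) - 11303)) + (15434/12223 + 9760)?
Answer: -1698056542817/91036904 ≈ -18652.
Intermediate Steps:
I(X) = X**2 - 15*X
((I(-18)/2736 + 1764/14406) + ((-8105 - 9006) - 11303)) + (15434/12223 + 9760) = ((-18*(-15 - 18)/2736 + 1764/14406) + ((-8105 - 9006) - 11303)) + (15434/12223 + 9760) = ((-18*(-33)*(1/2736) + 1764*(1/14406)) + (-17111 - 11303)) + (15434*(1/12223) + 9760) = ((594*(1/2736) + 6/49) - 28414) + (15434/12223 + 9760) = ((33/152 + 6/49) - 28414) + 119311914/12223 = (2529/7448 - 28414) + 119311914/12223 = -211624943/7448 + 119311914/12223 = -1698056542817/91036904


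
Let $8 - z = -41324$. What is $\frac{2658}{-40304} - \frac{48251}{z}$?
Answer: $- \frac{256821095}{208230616} \approx -1.2333$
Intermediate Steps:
$z = 41332$ ($z = 8 - -41324 = 8 + 41324 = 41332$)
$\frac{2658}{-40304} - \frac{48251}{z} = \frac{2658}{-40304} - \frac{48251}{41332} = 2658 \left(- \frac{1}{40304}\right) - \frac{48251}{41332} = - \frac{1329}{20152} - \frac{48251}{41332} = - \frac{256821095}{208230616}$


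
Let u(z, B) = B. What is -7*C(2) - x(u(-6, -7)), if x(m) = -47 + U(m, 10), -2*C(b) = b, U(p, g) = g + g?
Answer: 34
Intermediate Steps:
U(p, g) = 2*g
C(b) = -b/2
x(m) = -27 (x(m) = -47 + 2*10 = -47 + 20 = -27)
-7*C(2) - x(u(-6, -7)) = -(-7)*2/2 - 1*(-27) = -7*(-1) + 27 = 7 + 27 = 34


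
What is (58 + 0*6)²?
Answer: 3364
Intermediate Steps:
(58 + 0*6)² = (58 + 0)² = 58² = 3364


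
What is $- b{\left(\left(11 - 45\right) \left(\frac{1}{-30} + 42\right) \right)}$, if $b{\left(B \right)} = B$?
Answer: $\frac{21403}{15} \approx 1426.9$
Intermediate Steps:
$- b{\left(\left(11 - 45\right) \left(\frac{1}{-30} + 42\right) \right)} = - \left(11 - 45\right) \left(\frac{1}{-30} + 42\right) = - \left(-34\right) \left(- \frac{1}{30} + 42\right) = - \frac{\left(-34\right) 1259}{30} = \left(-1\right) \left(- \frac{21403}{15}\right) = \frac{21403}{15}$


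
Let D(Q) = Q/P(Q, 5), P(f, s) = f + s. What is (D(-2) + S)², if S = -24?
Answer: 5476/9 ≈ 608.44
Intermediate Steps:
D(Q) = Q/(5 + Q) (D(Q) = Q/(Q + 5) = Q/(5 + Q))
(D(-2) + S)² = (-2/(5 - 2) - 24)² = (-2/3 - 24)² = (-2*⅓ - 24)² = (-⅔ - 24)² = (-74/3)² = 5476/9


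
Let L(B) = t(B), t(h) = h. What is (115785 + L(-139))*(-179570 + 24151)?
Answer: -17973585674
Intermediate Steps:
L(B) = B
(115785 + L(-139))*(-179570 + 24151) = (115785 - 139)*(-179570 + 24151) = 115646*(-155419) = -17973585674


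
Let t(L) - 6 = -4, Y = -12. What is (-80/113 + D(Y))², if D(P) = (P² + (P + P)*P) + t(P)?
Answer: 2397277444/12769 ≈ 1.8774e+5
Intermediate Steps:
t(L) = 2 (t(L) = 6 - 4 = 2)
D(P) = 2 + 3*P² (D(P) = (P² + (P + P)*P) + 2 = (P² + (2*P)*P) + 2 = (P² + 2*P²) + 2 = 3*P² + 2 = 2 + 3*P²)
(-80/113 + D(Y))² = (-80/113 + (2 + 3*(-12)²))² = (-80*1/113 + (2 + 3*144))² = (-80/113 + (2 + 432))² = (-80/113 + 434)² = (48962/113)² = 2397277444/12769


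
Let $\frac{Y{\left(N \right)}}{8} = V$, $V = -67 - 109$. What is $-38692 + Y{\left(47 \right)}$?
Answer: $-40100$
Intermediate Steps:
$V = -176$
$Y{\left(N \right)} = -1408$ ($Y{\left(N \right)} = 8 \left(-176\right) = -1408$)
$-38692 + Y{\left(47 \right)} = -38692 - 1408 = -40100$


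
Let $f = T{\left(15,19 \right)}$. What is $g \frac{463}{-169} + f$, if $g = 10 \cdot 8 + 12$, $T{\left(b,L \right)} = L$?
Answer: $- \frac{39385}{169} \approx -233.05$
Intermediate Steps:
$f = 19$
$g = 92$ ($g = 80 + 12 = 92$)
$g \frac{463}{-169} + f = 92 \frac{463}{-169} + 19 = 92 \cdot 463 \left(- \frac{1}{169}\right) + 19 = 92 \left(- \frac{463}{169}\right) + 19 = - \frac{42596}{169} + 19 = - \frac{39385}{169}$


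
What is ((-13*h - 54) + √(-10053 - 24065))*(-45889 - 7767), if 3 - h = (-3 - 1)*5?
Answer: 18940568 - 53656*I*√34118 ≈ 1.8941e+7 - 9.9108e+6*I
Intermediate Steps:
h = 23 (h = 3 - (-3 - 1)*5 = 3 - (-4)*5 = 3 - 1*(-20) = 3 + 20 = 23)
((-13*h - 54) + √(-10053 - 24065))*(-45889 - 7767) = ((-13*23 - 54) + √(-10053 - 24065))*(-45889 - 7767) = ((-299 - 54) + √(-34118))*(-53656) = (-353 + I*√34118)*(-53656) = 18940568 - 53656*I*√34118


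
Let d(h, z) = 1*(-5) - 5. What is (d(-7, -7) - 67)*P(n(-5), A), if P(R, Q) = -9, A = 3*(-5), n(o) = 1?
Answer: 693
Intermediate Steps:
A = -15
d(h, z) = -10 (d(h, z) = -5 - 5 = -10)
(d(-7, -7) - 67)*P(n(-5), A) = (-10 - 67)*(-9) = -77*(-9) = 693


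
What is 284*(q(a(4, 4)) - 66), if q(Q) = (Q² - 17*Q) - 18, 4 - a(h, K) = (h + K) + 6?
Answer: 52824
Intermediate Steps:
a(h, K) = -2 - K - h (a(h, K) = 4 - ((h + K) + 6) = 4 - ((K + h) + 6) = 4 - (6 + K + h) = 4 + (-6 - K - h) = -2 - K - h)
q(Q) = -18 + Q² - 17*Q
284*(q(a(4, 4)) - 66) = 284*((-18 + (-2 - 1*4 - 1*4)² - 17*(-2 - 1*4 - 1*4)) - 66) = 284*((-18 + (-2 - 4 - 4)² - 17*(-2 - 4 - 4)) - 66) = 284*((-18 + (-10)² - 17*(-10)) - 66) = 284*((-18 + 100 + 170) - 66) = 284*(252 - 66) = 284*186 = 52824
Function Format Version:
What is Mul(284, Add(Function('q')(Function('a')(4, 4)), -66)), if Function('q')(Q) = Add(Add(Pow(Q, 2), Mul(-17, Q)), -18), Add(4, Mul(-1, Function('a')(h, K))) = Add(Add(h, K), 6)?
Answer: 52824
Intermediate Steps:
Function('a')(h, K) = Add(-2, Mul(-1, K), Mul(-1, h)) (Function('a')(h, K) = Add(4, Mul(-1, Add(Add(h, K), 6))) = Add(4, Mul(-1, Add(Add(K, h), 6))) = Add(4, Mul(-1, Add(6, K, h))) = Add(4, Add(-6, Mul(-1, K), Mul(-1, h))) = Add(-2, Mul(-1, K), Mul(-1, h)))
Function('q')(Q) = Add(-18, Pow(Q, 2), Mul(-17, Q))
Mul(284, Add(Function('q')(Function('a')(4, 4)), -66)) = Mul(284, Add(Add(-18, Pow(Add(-2, Mul(-1, 4), Mul(-1, 4)), 2), Mul(-17, Add(-2, Mul(-1, 4), Mul(-1, 4)))), -66)) = Mul(284, Add(Add(-18, Pow(Add(-2, -4, -4), 2), Mul(-17, Add(-2, -4, -4))), -66)) = Mul(284, Add(Add(-18, Pow(-10, 2), Mul(-17, -10)), -66)) = Mul(284, Add(Add(-18, 100, 170), -66)) = Mul(284, Add(252, -66)) = Mul(284, 186) = 52824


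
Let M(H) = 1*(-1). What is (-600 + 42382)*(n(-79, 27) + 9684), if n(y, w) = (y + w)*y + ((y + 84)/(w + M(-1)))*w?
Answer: 576474289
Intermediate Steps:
M(H) = -1
n(y, w) = y*(w + y) + w*(84 + y)/(-1 + w) (n(y, w) = (y + w)*y + ((y + 84)/(w - 1))*w = (w + y)*y + ((84 + y)/(-1 + w))*w = y*(w + y) + ((84 + y)/(-1 + w))*w = y*(w + y) + w*(84 + y)/(-1 + w))
(-600 + 42382)*(n(-79, 27) + 9684) = (-600 + 42382)*((-1*(-79)**2 + 84*27 + 27*(-79)**2 - 79*27**2)/(-1 + 27) + 9684) = 41782*((-1*6241 + 2268 + 27*6241 - 79*729)/26 + 9684) = 41782*((-6241 + 2268 + 168507 - 57591)/26 + 9684) = 41782*((1/26)*106943 + 9684) = 41782*(106943/26 + 9684) = 41782*(358727/26) = 576474289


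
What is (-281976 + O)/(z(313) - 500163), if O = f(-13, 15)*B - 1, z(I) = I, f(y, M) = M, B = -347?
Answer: 143591/249925 ≈ 0.57454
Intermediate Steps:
O = -5206 (O = 15*(-347) - 1 = -5205 - 1 = -5206)
(-281976 + O)/(z(313) - 500163) = (-281976 - 5206)/(313 - 500163) = -287182/(-499850) = -287182*(-1/499850) = 143591/249925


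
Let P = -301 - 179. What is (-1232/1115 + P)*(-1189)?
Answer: 637817648/1115 ≈ 5.7203e+5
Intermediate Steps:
P = -480
(-1232/1115 + P)*(-1189) = (-1232/1115 - 480)*(-1189) = -536432/1115*(-1189) = 637817648/1115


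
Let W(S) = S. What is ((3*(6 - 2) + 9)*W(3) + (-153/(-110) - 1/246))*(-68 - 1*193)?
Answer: -37895199/2255 ≈ -16805.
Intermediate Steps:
((3*(6 - 2) + 9)*W(3) + (-153/(-110) - 1/246))*(-68 - 1*193) = ((3*(6 - 2) + 9)*3 + (-153/(-110) - 1/246))*(-68 - 1*193) = ((3*4 + 9)*3 + (-153*(-1/110) - 1*1/246))*(-68 - 193) = ((12 + 9)*3 + (153/110 - 1/246))*(-261) = (21*3 + 9382/6765)*(-261) = (63 + 9382/6765)*(-261) = (435577/6765)*(-261) = -37895199/2255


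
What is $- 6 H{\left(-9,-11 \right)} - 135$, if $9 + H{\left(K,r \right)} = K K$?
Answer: $-567$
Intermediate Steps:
$H{\left(K,r \right)} = -9 + K^{2}$ ($H{\left(K,r \right)} = -9 + K K = -9 + K^{2}$)
$- 6 H{\left(-9,-11 \right)} - 135 = - 6 \left(-9 + \left(-9\right)^{2}\right) - 135 = - 6 \left(-9 + 81\right) - 135 = \left(-6\right) 72 - 135 = -432 - 135 = -567$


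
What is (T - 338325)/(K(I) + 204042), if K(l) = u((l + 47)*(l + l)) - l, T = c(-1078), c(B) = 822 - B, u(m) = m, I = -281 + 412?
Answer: -336425/250547 ≈ -1.3428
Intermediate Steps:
I = 131
T = 1900 (T = 822 - 1*(-1078) = 822 + 1078 = 1900)
K(l) = -l + 2*l*(47 + l) (K(l) = (l + 47)*(l + l) - l = (47 + l)*(2*l) - l = 2*l*(47 + l) - l = -l + 2*l*(47 + l))
(T - 338325)/(K(I) + 204042) = (1900 - 338325)/(131*(93 + 2*131) + 204042) = -336425/(131*(93 + 262) + 204042) = -336425/(131*355 + 204042) = -336425/(46505 + 204042) = -336425/250547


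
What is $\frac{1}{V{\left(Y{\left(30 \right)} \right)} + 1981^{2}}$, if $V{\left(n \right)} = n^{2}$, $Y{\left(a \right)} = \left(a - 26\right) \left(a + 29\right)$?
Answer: $\frac{1}{3980057} \approx 2.5125 \cdot 10^{-7}$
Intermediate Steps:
$Y{\left(a \right)} = \left(-26 + a\right) \left(29 + a\right)$
$\frac{1}{V{\left(Y{\left(30 \right)} \right)} + 1981^{2}} = \frac{1}{\left(-754 + 30^{2} + 3 \cdot 30\right)^{2} + 1981^{2}} = \frac{1}{\left(-754 + 900 + 90\right)^{2} + 3924361} = \frac{1}{236^{2} + 3924361} = \frac{1}{55696 + 3924361} = \frac{1}{3980057}$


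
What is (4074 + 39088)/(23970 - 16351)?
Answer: 43162/7619 ≈ 5.6650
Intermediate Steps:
(4074 + 39088)/(23970 - 16351) = 43162/7619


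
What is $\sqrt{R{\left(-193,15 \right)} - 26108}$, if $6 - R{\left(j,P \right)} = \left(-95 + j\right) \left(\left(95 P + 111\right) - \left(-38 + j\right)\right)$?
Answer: $\sqrt{482794} \approx 694.83$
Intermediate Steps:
$R{\left(j,P \right)} = 6 - \left(-95 + j\right) \left(149 - j + 95 P\right)$ ($R{\left(j,P \right)} = 6 - \left(-95 + j\right) \left(\left(95 P + 111\right) - \left(-38 + j\right)\right) = 6 - \left(-95 + j\right) \left(\left(111 + 95 P\right) - \left(-38 + j\right)\right) = 6 - \left(-95 + j\right) \left(149 - j + 95 P\right)$)
$\sqrt{R{\left(-193,15 \right)} - 26108} = \sqrt{\left(14161 + \left(-193\right)^{2} - -47092 + 9025 \cdot 15 - 1425 \left(-193\right)\right) - 26108} = \sqrt{\left(14161 + 37249 + 47092 + 135375 + 275025\right) - 26108} = \sqrt{508902 - 26108} = \sqrt{482794}$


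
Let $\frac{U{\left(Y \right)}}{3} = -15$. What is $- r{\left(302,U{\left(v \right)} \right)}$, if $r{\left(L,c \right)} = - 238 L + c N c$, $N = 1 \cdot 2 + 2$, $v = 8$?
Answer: $63776$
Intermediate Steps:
$U{\left(Y \right)} = -45$ ($U{\left(Y \right)} = 3 \left(-15\right) = -45$)
$N = 4$ ($N = 2 + 2 = 4$)
$r{\left(L,c \right)} = - 238 L + 4 c^{2}$ ($r{\left(L,c \right)} = - 238 L + c 4 c = - 238 L + 4 c c = - 238 L + 4 c^{2}$)
$- r{\left(302,U{\left(v \right)} \right)} = - (\left(-238\right) 302 + 4 \left(-45\right)^{2}) = - (-71876 + 4 \cdot 2025) = - (-71876 + 8100) = \left(-1\right) \left(-63776\right) = 63776$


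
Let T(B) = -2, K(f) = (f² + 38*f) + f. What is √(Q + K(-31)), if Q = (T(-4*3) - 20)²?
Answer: 2*√59 ≈ 15.362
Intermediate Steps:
K(f) = f² + 39*f
Q = 484 (Q = (-2 - 20)² = (-22)² = 484)
√(Q + K(-31)) = √(484 - 31*(39 - 31)) = √(484 - 31*8) = √(484 - 248) = √236 = 2*√59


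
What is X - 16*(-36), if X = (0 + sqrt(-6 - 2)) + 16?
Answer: 592 + 2*I*sqrt(2) ≈ 592.0 + 2.8284*I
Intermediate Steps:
X = 16 + 2*I*sqrt(2) (X = (0 + sqrt(-8)) + 16 = (0 + 2*I*sqrt(2)) + 16 = 2*I*sqrt(2) + 16 = 16 + 2*I*sqrt(2) ≈ 16.0 + 2.8284*I)
X - 16*(-36) = (16 + 2*I*sqrt(2)) - 16*(-36) = (16 + 2*I*sqrt(2)) + 576 = 592 + 2*I*sqrt(2)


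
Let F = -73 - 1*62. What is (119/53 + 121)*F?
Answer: -881820/53 ≈ -16638.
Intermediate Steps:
F = -135 (F = -73 - 62 = -135)
(119/53 + 121)*F = (119/53 + 121)*(-135) = (6532/53)*(-135) = -881820/53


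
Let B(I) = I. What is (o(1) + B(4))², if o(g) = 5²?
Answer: 841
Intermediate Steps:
o(g) = 25
(o(1) + B(4))² = (25 + 4)² = 29² = 841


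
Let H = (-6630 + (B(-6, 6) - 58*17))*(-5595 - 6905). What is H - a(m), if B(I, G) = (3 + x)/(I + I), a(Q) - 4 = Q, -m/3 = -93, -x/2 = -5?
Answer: 285639776/3 ≈ 9.5213e+7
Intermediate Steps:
x = 10 (x = -2*(-5) = 10)
m = 279 (m = -3*(-93) = 279)
a(Q) = 4 + Q
B(I, G) = 13/(2*I) (B(I, G) = (3 + 10)/(I + I) = 13/((2*I)) = 13*(1/(2*I)) = 13/(2*I))
H = 285640625/3 (H = (-6630 + ((13/2)/(-6) - 58*17))*(-5595 - 6905) = (-6630 + ((13/2)*(-⅙) - 986))*(-12500) = (-6630 + (-13/12 - 986))*(-12500) = (-6630 - 11845/12)*(-12500) = -91405/12*(-12500) = 285640625/3 ≈ 9.5214e+7)
H - a(m) = 285640625/3 - (4 + 279) = 285640625/3 - 1*283 = 285640625/3 - 283 = 285639776/3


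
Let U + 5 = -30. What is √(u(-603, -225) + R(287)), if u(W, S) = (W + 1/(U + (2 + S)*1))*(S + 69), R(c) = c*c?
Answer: 7*√6657819/43 ≈ 420.04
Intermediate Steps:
U = -35 (U = -5 - 30 = -35)
R(c) = c²
u(W, S) = (69 + S)*(W + 1/(-33 + S)) (u(W, S) = (W + 1/(-35 + (2 + S)*1))*(S + 69) = (W + 1/(-35 + (2 + S)))*(69 + S) = (W + 1/(-33 + S))*(69 + S) = (69 + S)*(W + 1/(-33 + S)))
√(u(-603, -225) + R(287)) = √((69 - 225 - 2277*(-603) - 603*(-225)² + 36*(-225)*(-603))/(-33 - 225) + 287²) = √((69 - 225 + 1373031 - 603*50625 + 4884300)/(-258) + 82369) = √(-(69 - 225 + 1373031 - 30526875 + 4884300)/258 + 82369) = √(-1/258*(-24269700) + 82369) = √(4044950/43 + 82369) = √(7586817/43) = 7*√6657819/43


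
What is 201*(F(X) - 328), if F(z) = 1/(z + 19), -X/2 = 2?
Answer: -329573/5 ≈ -65915.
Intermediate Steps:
X = -4 (X = -2*2 = -4)
F(z) = 1/(19 + z)
201*(F(X) - 328) = 201*(1/(19 - 4) - 328) = 201*(1/15 - 328) = 201*(-4919/15) = -329573/5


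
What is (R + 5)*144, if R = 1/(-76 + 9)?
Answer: 48096/67 ≈ 717.85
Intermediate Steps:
R = -1/67 (R = 1/(-67) = -1/67 ≈ -0.014925)
(R + 5)*144 = (-1/67 + 5)*144 = (334/67)*144 = 48096/67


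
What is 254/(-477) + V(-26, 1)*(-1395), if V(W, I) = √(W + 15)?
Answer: -254/477 - 1395*I*√11 ≈ -0.53249 - 4626.7*I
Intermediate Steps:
V(W, I) = √(15 + W)
254/(-477) + V(-26, 1)*(-1395) = 254/(-477) + √(15 - 26)*(-1395) = 254*(-1/477) + √(-11)*(-1395) = -254/477 + (I*√11)*(-1395) = -254/477 - 1395*I*√11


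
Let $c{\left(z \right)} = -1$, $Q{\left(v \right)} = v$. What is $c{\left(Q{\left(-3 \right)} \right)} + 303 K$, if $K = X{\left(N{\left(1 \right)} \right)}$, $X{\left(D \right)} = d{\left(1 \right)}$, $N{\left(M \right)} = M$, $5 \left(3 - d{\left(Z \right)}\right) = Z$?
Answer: $\frac{4237}{5} \approx 847.4$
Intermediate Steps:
$d{\left(Z \right)} = 3 - \frac{Z}{5}$
$X{\left(D \right)} = \frac{14}{5}$ ($X{\left(D \right)} = 3 - \frac{1}{5} = \frac{14}{5}$)
$K = \frac{14}{5} \approx 2.8$
$c{\left(Q{\left(-3 \right)} \right)} + 303 K = -1 + 303 \cdot \frac{14}{5} = -1 + \frac{4242}{5} = \frac{4237}{5}$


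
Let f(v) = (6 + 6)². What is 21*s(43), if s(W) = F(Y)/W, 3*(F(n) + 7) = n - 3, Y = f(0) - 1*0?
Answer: 840/43 ≈ 19.535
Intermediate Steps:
f(v) = 144 (f(v) = 12² = 144)
Y = 144 (Y = 144 - 1*0 = 144 + 0 = 144)
F(n) = -8 + n/3 (F(n) = -7 + (n - 3)/3 = -7 + (-3 + n)/3 = -7 + (-1 + n/3) = -8 + n/3)
s(W) = 40/W (s(W) = (-8 + (⅓)*144)/W = (-8 + 48)/W = 40/W)
21*s(43) = 21*(40/43) = 840/43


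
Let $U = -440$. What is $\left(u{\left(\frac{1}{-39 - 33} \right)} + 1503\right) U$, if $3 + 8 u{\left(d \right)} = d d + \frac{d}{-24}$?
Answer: $- \frac{856856935}{1296} \approx -6.6116 \cdot 10^{5}$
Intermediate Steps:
$u{\left(d \right)} = - \frac{3}{8} - \frac{d}{192} + \frac{d^{2}}{8}$ ($u{\left(d \right)} = - \frac{3}{8} + \frac{d d + \frac{d}{-24}}{8} = - \frac{3}{8} + \frac{d^{2} + d \left(- \frac{1}{24}\right)}{8} = - \frac{3}{8} + \frac{d^{2} - \frac{d}{24}}{8} = - \frac{3}{8} + \left(- \frac{d}{192} + \frac{d^{2}}{8}\right) = - \frac{3}{8} - \frac{d}{192} + \frac{d^{2}}{8}$)
$\left(u{\left(\frac{1}{-39 - 33} \right)} + 1503\right) U = \left(\left(- \frac{3}{8} - \frac{1}{192 \left(-39 - 33\right)} + \frac{\left(\frac{1}{-39 - 33}\right)^{2}}{8}\right) + 1503\right) \left(-440\right) = \left(\left(- \frac{3}{8} - \frac{1}{192 \left(-72\right)} + \frac{\left(\frac{1}{-72}\right)^{2}}{8}\right) + 1503\right) \left(-440\right) = \left(\left(- \frac{3}{8} - - \frac{1}{13824} + \frac{\left(- \frac{1}{72}\right)^{2}}{8}\right) + 1503\right) \left(-440\right) = \left(\left(- \frac{3}{8} + \frac{1}{13824} + \frac{1}{8} \cdot \frac{1}{5184}\right) + 1503\right) \left(-440\right) = \left(\left(- \frac{3}{8} + \frac{1}{13824} + \frac{1}{41472}\right) + 1503\right) \left(-440\right) = \left(- \frac{3887}{10368} + 1503\right) \left(-440\right) = \frac{15579217}{10368} \left(-440\right) = - \frac{856856935}{1296}$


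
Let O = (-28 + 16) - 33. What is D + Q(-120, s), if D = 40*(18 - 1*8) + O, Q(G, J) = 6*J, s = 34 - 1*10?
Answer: 499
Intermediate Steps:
s = 24 (s = 34 - 10 = 24)
O = -45 (O = -12 - 33 = -45)
D = 355 (D = 40*(18 - 1*8) - 45 = 40*(18 - 8) - 45 = 40*10 - 45 = 400 - 45 = 355)
D + Q(-120, s) = 355 + 6*24 = 355 + 144 = 499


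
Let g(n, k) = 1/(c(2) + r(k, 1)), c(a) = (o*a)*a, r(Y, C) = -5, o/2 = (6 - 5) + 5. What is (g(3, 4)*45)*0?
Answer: 0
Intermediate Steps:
o = 12 (o = 2*((6 - 5) + 5) = 2*(1 + 5) = 2*6 = 12)
c(a) = 12*a**2 (c(a) = (12*a)*a = 12*a**2)
g(n, k) = 1/43 (g(n, k) = 1/(12*2**2 - 5) = 1/(12*4 - 5) = 1/(48 - 5) = 1/43)
(g(3, 4)*45)*0 = ((1/43)*45)*0 = (45/43)*0 = 0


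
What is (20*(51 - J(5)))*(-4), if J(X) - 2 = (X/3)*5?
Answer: -9760/3 ≈ -3253.3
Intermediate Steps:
J(X) = 2 + 5*X/3 (J(X) = 2 + (X/3)*5 = 2 + 5*X/3)
(20*(51 - J(5)))*(-4) = (20*(51 - (2 + (5/3)*5)))*(-4) = (20*(51 - (2 + 25/3)))*(-4) = (20*(51 - 1*31/3))*(-4) = (20*(51 - 31/3))*(-4) = (20*(122/3))*(-4) = (2440/3)*(-4) = -9760/3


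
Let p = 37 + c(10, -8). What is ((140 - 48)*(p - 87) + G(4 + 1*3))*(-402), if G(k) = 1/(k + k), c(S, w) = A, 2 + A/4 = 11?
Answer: 3624231/7 ≈ 5.1775e+5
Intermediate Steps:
A = 36 (A = -8 + 4*11 = -8 + 44 = 36)
c(S, w) = 36
p = 73 (p = 37 + 36 = 73)
G(k) = 1/(2*k)
((140 - 48)*(p - 87) + G(4 + 1*3))*(-402) = ((140 - 48)*(73 - 87) + 1/(2*(4 + 1*3)))*(-402) = (92*(-14) + 1/(2*(4 + 3)))*(-402) = (-1288 + (½)/7)*(-402) = (-1288 + (½)*(⅐))*(-402) = (-1288 + 1/14)*(-402) = -18031/14*(-402) = 3624231/7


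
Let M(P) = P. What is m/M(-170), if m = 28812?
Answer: -14406/85 ≈ -169.48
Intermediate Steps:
m/M(-170) = 28812/(-170) = 28812*(-1/170) = -14406/85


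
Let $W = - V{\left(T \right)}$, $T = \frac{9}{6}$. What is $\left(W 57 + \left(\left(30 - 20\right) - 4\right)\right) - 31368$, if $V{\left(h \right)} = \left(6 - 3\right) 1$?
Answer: $-31533$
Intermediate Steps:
$T = \frac{3}{2}$ ($T = 9 \cdot \frac{1}{6} = \frac{3}{2} \approx 1.5$)
$V{\left(h \right)} = 3$ ($V{\left(h \right)} = 3 \cdot 1 = 3$)
$W = -3$ ($W = \left(-1\right) 3 = -3$)
$\left(W 57 + \left(\left(30 - 20\right) - 4\right)\right) - 31368 = \left(\left(-3\right) 57 + \left(\left(30 - 20\right) - 4\right)\right) - 31368 = \left(-171 + \left(10 - 4\right)\right) - 31368 = \left(-171 + 6\right) - 31368 = -165 - 31368 = -31533$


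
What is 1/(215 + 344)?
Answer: 1/559 ≈ 0.0017889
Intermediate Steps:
1/(215 + 344) = 1/559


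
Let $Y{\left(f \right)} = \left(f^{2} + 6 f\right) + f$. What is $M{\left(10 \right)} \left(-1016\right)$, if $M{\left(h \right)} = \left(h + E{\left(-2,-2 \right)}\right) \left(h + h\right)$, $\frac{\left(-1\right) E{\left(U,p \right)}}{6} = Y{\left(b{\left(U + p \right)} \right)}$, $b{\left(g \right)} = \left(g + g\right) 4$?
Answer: $97332800$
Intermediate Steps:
$b{\left(g \right)} = 8 g$ ($b{\left(g \right)} = 2 g 4 = 8 g$)
$Y{\left(f \right)} = f^{2} + 7 f$
$E{\left(U,p \right)} = - 6 \left(8 U + 8 p\right) \left(7 + 8 U + 8 p\right)$ ($E{\left(U,p \right)} = - 6 \cdot 8 \left(U + p\right) \left(7 + 8 \left(U + p\right)\right) = - 6 \left(8 U + 8 p\right) \left(7 + \left(8 U + 8 p\right)\right) = - 6 \left(8 U + 8 p\right) \left(7 + 8 U + 8 p\right)$)
$M{\left(h \right)} = 2 h \left(-4800 + h\right)$ ($M{\left(h \right)} = \left(h - 48 \left(-2 - 2\right) \left(7 + 8 \left(-2\right) + 8 \left(-2\right)\right)\right) \left(h + h\right) = \left(h - - 192 \left(7 - 16 - 16\right)\right) 2 h = \left(h - \left(-192\right) \left(-25\right)\right) 2 h = \left(h - 4800\right) 2 h = \left(-4800 + h\right) 2 h = 2 h \left(-4800 + h\right)$)
$M{\left(10 \right)} \left(-1016\right) = 2 \cdot 10 \left(-4800 + 10\right) \left(-1016\right) = 2 \cdot 10 \left(-4790\right) \left(-1016\right) = \left(-95800\right) \left(-1016\right) = 97332800$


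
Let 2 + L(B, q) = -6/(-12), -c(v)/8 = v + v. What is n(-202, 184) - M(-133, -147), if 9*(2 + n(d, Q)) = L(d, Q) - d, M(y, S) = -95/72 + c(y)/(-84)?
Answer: 3379/72 ≈ 46.931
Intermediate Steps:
c(v) = -16*v (c(v) = -8*(v + v) = -16*v)
L(B, q) = -3/2 (L(B, q) = -2 - 6/(-12) = -2 - 6*(-1/12) = -2 + ½ = -3/2)
M(y, S) = -95/72 + 4*y/21 (M(y, S) = -95/72 - 16*y/(-84) = -95*1/72 - 16*y*(-1/84) = -95/72 + 4*y/21)
n(d, Q) = -13/6 - d/9 (n(d, Q) = -2 + (-3/2 - d)/9 = -2 + (-⅙ - d/9) = -13/6 - d/9)
n(-202, 184) - M(-133, -147) = (-13/6 - ⅑*(-202)) - (-95/72 + (4/21)*(-133)) = (-13/6 + 202/9) - (-95/72 - 76/3) = 365/18 - 1*(-1919/72) = 365/18 + 1919/72 = 3379/72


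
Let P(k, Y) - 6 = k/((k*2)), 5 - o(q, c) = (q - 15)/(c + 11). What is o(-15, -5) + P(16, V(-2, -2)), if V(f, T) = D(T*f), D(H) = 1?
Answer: 33/2 ≈ 16.500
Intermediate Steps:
V(f, T) = 1
o(q, c) = 5 - (-15 + q)/(11 + c) (o(q, c) = 5 - (q - 15)/(c + 11) = 5 - (-15 + q)/(11 + c))
P(k, Y) = 13/2 (P(k, Y) = 6 + k/((k*2)) = 6 + k/((2*k)) = 6 + k*(1/(2*k)) = 6 + ½ = 13/2)
o(-15, -5) + P(16, V(-2, -2)) = (70 - 1*(-15) + 5*(-5))/(11 - 5) + 13/2 = (70 + 15 - 25)/6 + 13/2 = (⅙)*60 + 13/2 = 10 + 13/2 = 33/2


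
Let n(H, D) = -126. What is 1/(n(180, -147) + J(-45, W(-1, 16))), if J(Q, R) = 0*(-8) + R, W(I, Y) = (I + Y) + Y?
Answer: -1/95 ≈ -0.010526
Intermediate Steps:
W(I, Y) = I + 2*Y
J(Q, R) = R (J(Q, R) = 0 + R = R)
1/(n(180, -147) + J(-45, W(-1, 16))) = 1/(-126 + (-1 + 2*16)) = 1/(-126 + (-1 + 32)) = 1/(-126 + 31) = 1/(-95) = -1/95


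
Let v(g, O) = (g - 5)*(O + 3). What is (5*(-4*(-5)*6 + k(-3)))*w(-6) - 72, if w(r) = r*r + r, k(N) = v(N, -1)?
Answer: 15528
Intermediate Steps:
v(g, O) = (-5 + g)*(3 + O)
k(N) = -10 + 2*N (k(N) = -15 - 5*(-1) + 3*N - N = -15 + 5 + 3*N - N = -10 + 2*N)
w(r) = r + r**2 (w(r) = r**2 + r = r + r**2)
(5*(-4*(-5)*6 + k(-3)))*w(-6) - 72 = (5*(-4*(-5)*6 + (-10 + 2*(-3))))*(-6*(1 - 6)) - 72 = (5*(20*6 + (-10 - 6)))*(-6*(-5)) - 72 = (5*(120 - 16))*30 - 72 = (5*104)*30 - 72 = 520*30 - 72 = 15600 - 72 = 15528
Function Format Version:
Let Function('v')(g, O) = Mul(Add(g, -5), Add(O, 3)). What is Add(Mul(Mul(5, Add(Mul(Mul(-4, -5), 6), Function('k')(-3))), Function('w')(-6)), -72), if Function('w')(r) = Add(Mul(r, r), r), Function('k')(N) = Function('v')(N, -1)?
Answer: 15528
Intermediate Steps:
Function('v')(g, O) = Mul(Add(-5, g), Add(3, O))
Function('k')(N) = Add(-10, Mul(2, N)) (Function('k')(N) = Add(-15, Mul(-5, -1), Mul(3, N), Mul(-1, N)) = Add(-15, 5, Mul(3, N), Mul(-1, N)) = Add(-10, Mul(2, N)))
Function('w')(r) = Add(r, Pow(r, 2)) (Function('w')(r) = Add(Pow(r, 2), r) = Add(r, Pow(r, 2)))
Add(Mul(Mul(5, Add(Mul(Mul(-4, -5), 6), Function('k')(-3))), Function('w')(-6)), -72) = Add(Mul(Mul(5, Add(Mul(Mul(-4, -5), 6), Add(-10, Mul(2, -3)))), Mul(-6, Add(1, -6))), -72) = Add(Mul(Mul(5, Add(Mul(20, 6), Add(-10, -6))), Mul(-6, -5)), -72) = Add(Mul(Mul(5, Add(120, -16)), 30), -72) = Add(Mul(Mul(5, 104), 30), -72) = Add(Mul(520, 30), -72) = Add(15600, -72) = 15528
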